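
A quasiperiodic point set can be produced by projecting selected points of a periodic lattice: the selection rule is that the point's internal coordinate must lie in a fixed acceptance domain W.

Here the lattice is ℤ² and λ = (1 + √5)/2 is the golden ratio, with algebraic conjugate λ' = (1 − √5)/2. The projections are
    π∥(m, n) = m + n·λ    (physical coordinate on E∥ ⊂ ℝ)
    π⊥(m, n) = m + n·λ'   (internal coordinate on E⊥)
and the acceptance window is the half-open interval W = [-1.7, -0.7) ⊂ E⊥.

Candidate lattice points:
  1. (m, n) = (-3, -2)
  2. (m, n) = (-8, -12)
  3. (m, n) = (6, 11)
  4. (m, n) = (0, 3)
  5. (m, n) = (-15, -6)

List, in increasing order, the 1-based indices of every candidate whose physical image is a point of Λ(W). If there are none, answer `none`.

3

Compute λ' = (1−√5)/2 = -0.618034, so π⊥(m,n) = m -0.618034·n.
#1 (-3,-2): internal coord -3 + (-2)·λ' = -1.763932; -1.763932 ∉ [-1.7, -0.7) → out
#2 (-8,-12): internal coord -8 + (-12)·λ' = -0.583592; -0.583592 ∉ [-1.7, -0.7) → out
#3 (6,11): internal coord 6 + (11)·λ' = -0.798374; -0.798374 ∈ [-1.7, -0.7) → IN Λ
#4 (0,3): internal coord 0 + (3)·λ' = -1.854102; -1.854102 ∉ [-1.7, -0.7) → out
#5 (-15,-6): internal coord -15 + (-6)·λ' = -11.291796; -11.291796 ∉ [-1.7, -0.7) → out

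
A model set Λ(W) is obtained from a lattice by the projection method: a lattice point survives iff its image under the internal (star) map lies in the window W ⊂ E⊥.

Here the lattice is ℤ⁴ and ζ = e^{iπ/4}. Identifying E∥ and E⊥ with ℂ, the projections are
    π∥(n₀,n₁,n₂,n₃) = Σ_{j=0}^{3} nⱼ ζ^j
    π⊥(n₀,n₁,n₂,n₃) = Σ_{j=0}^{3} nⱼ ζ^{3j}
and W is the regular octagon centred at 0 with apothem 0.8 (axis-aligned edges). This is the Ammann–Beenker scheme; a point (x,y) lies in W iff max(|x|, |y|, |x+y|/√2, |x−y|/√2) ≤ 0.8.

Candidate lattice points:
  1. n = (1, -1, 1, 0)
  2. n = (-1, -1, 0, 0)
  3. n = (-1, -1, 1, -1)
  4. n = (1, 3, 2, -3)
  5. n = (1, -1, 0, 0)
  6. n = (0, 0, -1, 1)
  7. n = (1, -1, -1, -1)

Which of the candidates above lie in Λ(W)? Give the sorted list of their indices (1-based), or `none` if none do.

2

π⊥(n) = n₀ + n₁ζ³ + n₂ζ⁶ + n₃ζ⁹ where ζ = e^{iπ/4}.
#1 (1, -1, 1, 0): internal (1.707107, -1.707107); octagon support 2.414214 vs apothem 0.8 → ∉ W
#2 (-1, -1, 0, 0): internal (-0.292893, -0.707107); octagon support 0.707107 vs apothem 0.8 → ∈ W
#3 (-1, -1, 1, -1): internal (-1.000000, -2.414214); octagon support 2.414214 vs apothem 0.8 → ∉ W
#4 (1, 3, 2, -3): internal (-3.242641, -2.000000); octagon support 3.707107 vs apothem 0.8 → ∉ W
#5 (1, -1, 0, 0): internal (1.707107, -0.707107); octagon support 1.707107 vs apothem 0.8 → ∉ W
#6 (0, 0, -1, 1): internal (0.707107, 1.707107); octagon support 1.707107 vs apothem 0.8 → ∉ W
#7 (1, -1, -1, -1): internal (1.000000, -0.414214); octagon support 1.000000 vs apothem 0.8 → ∉ W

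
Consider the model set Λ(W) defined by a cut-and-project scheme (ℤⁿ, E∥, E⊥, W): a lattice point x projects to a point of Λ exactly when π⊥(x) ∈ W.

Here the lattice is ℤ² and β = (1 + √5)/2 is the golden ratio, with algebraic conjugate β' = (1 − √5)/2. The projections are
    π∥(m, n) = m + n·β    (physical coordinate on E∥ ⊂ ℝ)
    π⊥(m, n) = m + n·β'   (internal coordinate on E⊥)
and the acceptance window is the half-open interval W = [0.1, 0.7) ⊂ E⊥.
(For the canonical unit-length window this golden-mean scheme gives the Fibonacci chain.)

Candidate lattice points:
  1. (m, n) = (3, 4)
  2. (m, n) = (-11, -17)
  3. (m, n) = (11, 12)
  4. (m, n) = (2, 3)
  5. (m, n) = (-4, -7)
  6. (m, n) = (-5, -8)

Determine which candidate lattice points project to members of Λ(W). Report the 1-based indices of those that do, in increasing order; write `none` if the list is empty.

1, 4, 5

β' = (1−√5)/2 ≈ -0.6180.
candidate 1: (m,n)=(3,4) → π∥ = 3+4·β ≈ 9.4721, π⊥ = 3+4·β' ≈ 0.5279 ∈ [0.1, 0.7) ⇒ IN Λ
candidate 2: (m,n)=(-11,-17) → π∥ = -11-17·β ≈ -38.5066, π⊥ = -11-17·β' ≈ -0.4934 ∉ [0.1, 0.7) ⇒ out
candidate 3: (m,n)=(11,12) → π∥ = 11+12·β ≈ 30.4164, π⊥ = 11+12·β' ≈ 3.5836 ∉ [0.1, 0.7) ⇒ out
candidate 4: (m,n)=(2,3) → π∥ = 2+3·β ≈ 6.8541, π⊥ = 2+3·β' ≈ 0.1459 ∈ [0.1, 0.7) ⇒ IN Λ
candidate 5: (m,n)=(-4,-7) → π∥ = -4-7·β ≈ -15.3262, π⊥ = -4-7·β' ≈ 0.3262 ∈ [0.1, 0.7) ⇒ IN Λ
candidate 6: (m,n)=(-5,-8) → π∥ = -5-8·β ≈ -17.9443, π⊥ = -5-8·β' ≈ -0.0557 ∉ [0.1, 0.7) ⇒ out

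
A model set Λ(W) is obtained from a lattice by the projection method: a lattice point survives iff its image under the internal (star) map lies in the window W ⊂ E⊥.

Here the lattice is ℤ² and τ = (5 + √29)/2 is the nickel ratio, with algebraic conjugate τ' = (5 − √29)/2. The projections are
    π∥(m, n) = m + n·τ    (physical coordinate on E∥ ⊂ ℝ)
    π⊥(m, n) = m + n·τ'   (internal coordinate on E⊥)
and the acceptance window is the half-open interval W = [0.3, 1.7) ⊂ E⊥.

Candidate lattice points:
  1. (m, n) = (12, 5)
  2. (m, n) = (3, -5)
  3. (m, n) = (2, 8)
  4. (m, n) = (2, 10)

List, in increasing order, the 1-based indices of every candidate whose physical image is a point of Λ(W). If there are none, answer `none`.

3

Numerically τ ≈ 5.192582 and τ' = −1/τ ≈ -0.192582.
candidate 1: (m,n)=(12,5) → π∥ = 12+5·τ ≈ 37.962912, π⊥ = 12+5·τ' ≈ 11.037088 ∉ [0.3, 1.7) ⇒ out
candidate 2: (m,n)=(3,-5) → π∥ = 3-5·τ ≈ -22.962912, π⊥ = 3-5·τ' ≈ 3.962912 ∉ [0.3, 1.7) ⇒ out
candidate 3: (m,n)=(2,8) → π∥ = 2+8·τ ≈ 43.540659, π⊥ = 2+8·τ' ≈ 0.459341 ∈ [0.3, 1.7) ⇒ IN Λ
candidate 4: (m,n)=(2,10) → π∥ = 2+10·τ ≈ 53.925824, π⊥ = 2+10·τ' ≈ 0.074176 ∉ [0.3, 1.7) ⇒ out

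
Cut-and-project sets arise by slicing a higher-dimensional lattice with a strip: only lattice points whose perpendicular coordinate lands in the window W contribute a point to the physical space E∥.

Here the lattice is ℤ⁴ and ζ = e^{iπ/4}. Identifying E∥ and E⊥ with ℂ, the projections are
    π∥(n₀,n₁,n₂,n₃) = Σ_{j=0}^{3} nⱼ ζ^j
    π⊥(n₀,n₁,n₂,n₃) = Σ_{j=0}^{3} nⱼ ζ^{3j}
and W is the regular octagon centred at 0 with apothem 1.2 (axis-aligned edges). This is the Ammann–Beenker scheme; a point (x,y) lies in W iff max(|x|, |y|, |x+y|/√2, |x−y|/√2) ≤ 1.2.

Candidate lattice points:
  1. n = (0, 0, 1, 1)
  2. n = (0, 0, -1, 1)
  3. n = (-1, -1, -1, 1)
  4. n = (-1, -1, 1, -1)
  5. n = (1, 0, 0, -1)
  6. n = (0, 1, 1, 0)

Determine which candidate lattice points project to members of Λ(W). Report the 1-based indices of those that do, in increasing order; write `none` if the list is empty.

1, 3, 5, 6

With ζ = e^{iπ/4} the internal vectors are ζ^0,ζ^3,ζ^6,ζ^9.
candidate 1: n = (0, 0, 1, 1) → π⊥ ≈ (+0.70711, -0.29289); max(|x|,|y|,|x±y|/√2) = 0.70711 ≤ 1.2 ⇒ ∈ W
candidate 2: n = (0, 0, -1, 1) → π⊥ ≈ (+0.70711, +1.70711); max(|x|,|y|,|x±y|/√2) = 1.70711 > 1.2 ⇒ ∉ W
candidate 3: n = (-1, -1, -1, 1) → π⊥ ≈ (+0.41421, +1.00000); max(|x|,|y|,|x±y|/√2) = 1.00000 ≤ 1.2 ⇒ ∈ W
candidate 4: n = (-1, -1, 1, -1) → π⊥ ≈ (-1.00000, -2.41421); max(|x|,|y|,|x±y|/√2) = 2.41421 > 1.2 ⇒ ∉ W
candidate 5: n = (1, 0, 0, -1) → π⊥ ≈ (+0.29289, -0.70711); max(|x|,|y|,|x±y|/√2) = 0.70711 ≤ 1.2 ⇒ ∈ W
candidate 6: n = (0, 1, 1, 0) → π⊥ ≈ (-0.70711, -0.29289); max(|x|,|y|,|x±y|/√2) = 0.70711 ≤ 1.2 ⇒ ∈ W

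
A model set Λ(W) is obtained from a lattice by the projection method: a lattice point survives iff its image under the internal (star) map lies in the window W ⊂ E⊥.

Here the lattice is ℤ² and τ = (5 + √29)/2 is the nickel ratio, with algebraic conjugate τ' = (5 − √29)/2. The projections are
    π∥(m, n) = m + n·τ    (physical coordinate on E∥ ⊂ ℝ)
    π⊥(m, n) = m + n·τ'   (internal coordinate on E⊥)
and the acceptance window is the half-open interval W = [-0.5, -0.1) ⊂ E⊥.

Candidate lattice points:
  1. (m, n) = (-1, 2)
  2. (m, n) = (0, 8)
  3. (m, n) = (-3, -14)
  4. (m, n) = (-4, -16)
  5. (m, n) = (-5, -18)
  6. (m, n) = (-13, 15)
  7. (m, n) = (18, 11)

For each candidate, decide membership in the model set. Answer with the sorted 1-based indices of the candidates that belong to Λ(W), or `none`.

3

τ' = (5−√29)/2 ≈ -0.19258.
[1] lift (-1,2): star map gives -1.38516; window check -0.5 ≤ -1.38516 < -0.1 is false → out
[2] lift (0,8): star map gives -1.54066; window check -0.5 ≤ -1.54066 < -0.1 is false → out
[3] lift (-3,-14): star map gives -0.30385; window check -0.5 ≤ -0.30385 < -0.1 is true → IN Λ
[4] lift (-4,-16): star map gives -0.91868; window check -0.5 ≤ -0.91868 < -0.1 is false → out
[5] lift (-5,-18): star map gives -1.53352; window check -0.5 ≤ -1.53352 < -0.1 is false → out
[6] lift (-13,15): star map gives -15.88874; window check -0.5 ≤ -15.88874 < -0.1 is false → out
[7] lift (18,11): star map gives 15.88159; window check -0.5 ≤ 15.88159 < -0.1 is false → out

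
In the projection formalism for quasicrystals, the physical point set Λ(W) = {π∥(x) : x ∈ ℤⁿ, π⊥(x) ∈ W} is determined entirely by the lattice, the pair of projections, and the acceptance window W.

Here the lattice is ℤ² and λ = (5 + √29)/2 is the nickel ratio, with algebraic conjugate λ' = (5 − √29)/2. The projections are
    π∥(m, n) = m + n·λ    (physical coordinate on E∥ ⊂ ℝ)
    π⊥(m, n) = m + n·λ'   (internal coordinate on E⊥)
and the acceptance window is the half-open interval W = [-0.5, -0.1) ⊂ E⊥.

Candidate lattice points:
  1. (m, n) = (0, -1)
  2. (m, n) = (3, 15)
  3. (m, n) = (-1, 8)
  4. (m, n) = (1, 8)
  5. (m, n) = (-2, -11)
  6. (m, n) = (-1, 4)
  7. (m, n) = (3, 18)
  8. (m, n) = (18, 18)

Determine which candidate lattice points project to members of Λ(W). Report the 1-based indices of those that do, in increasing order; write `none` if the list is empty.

7

Compute λ' = (5−√29)/2 = -0.1926, so π⊥(m,n) = m -0.1926·n.
[1] lift (0,-1): star map gives 0.1926; window check -0.5 ≤ 0.1926 < -0.1 is false → out
[2] lift (3,15): star map gives 0.1113; window check -0.5 ≤ 0.1113 < -0.1 is false → out
[3] lift (-1,8): star map gives -2.5407; window check -0.5 ≤ -2.5407 < -0.1 is false → out
[4] lift (1,8): star map gives -0.5407; window check -0.5 ≤ -0.5407 < -0.1 is false → out
[5] lift (-2,-11): star map gives 0.1184; window check -0.5 ≤ 0.1184 < -0.1 is false → out
[6] lift (-1,4): star map gives -1.7703; window check -0.5 ≤ -1.7703 < -0.1 is false → out
[7] lift (3,18): star map gives -0.4665; window check -0.5 ≤ -0.4665 < -0.1 is true → IN Λ
[8] lift (18,18): star map gives 14.5335; window check -0.5 ≤ 14.5335 < -0.1 is false → out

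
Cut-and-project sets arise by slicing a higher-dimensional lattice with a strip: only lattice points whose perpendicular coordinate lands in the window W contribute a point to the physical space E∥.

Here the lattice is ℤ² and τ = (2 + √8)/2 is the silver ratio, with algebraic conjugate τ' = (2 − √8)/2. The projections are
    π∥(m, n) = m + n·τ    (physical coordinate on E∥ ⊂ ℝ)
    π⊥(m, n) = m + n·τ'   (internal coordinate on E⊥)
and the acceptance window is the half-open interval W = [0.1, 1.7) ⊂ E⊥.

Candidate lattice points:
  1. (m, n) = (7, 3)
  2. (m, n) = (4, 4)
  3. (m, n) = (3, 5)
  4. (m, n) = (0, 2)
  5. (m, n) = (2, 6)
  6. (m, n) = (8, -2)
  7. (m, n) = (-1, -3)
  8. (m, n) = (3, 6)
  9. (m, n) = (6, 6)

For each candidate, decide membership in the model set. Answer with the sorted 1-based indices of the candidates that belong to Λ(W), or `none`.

τ' = (2−√8)/2 ≈ -0.4142.
candidate 1: (m,n)=(7,3) → π∥ = 7+3·τ ≈ 14.2426, π⊥ = 7+3·τ' ≈ 5.7574 ∉ [0.1, 1.7) ⇒ out
candidate 2: (m,n)=(4,4) → π∥ = 4+4·τ ≈ 13.6569, π⊥ = 4+4·τ' ≈ 2.3431 ∉ [0.1, 1.7) ⇒ out
candidate 3: (m,n)=(3,5) → π∥ = 3+5·τ ≈ 15.0711, π⊥ = 3+5·τ' ≈ 0.9289 ∈ [0.1, 1.7) ⇒ IN Λ
candidate 4: (m,n)=(0,2) → π∥ = 0+2·τ ≈ 4.8284, π⊥ = 0+2·τ' ≈ -0.8284 ∉ [0.1, 1.7) ⇒ out
candidate 5: (m,n)=(2,6) → π∥ = 2+6·τ ≈ 16.4853, π⊥ = 2+6·τ' ≈ -0.4853 ∉ [0.1, 1.7) ⇒ out
candidate 6: (m,n)=(8,-2) → π∥ = 8-2·τ ≈ 3.1716, π⊥ = 8-2·τ' ≈ 8.8284 ∉ [0.1, 1.7) ⇒ out
candidate 7: (m,n)=(-1,-3) → π∥ = -1-3·τ ≈ -8.2426, π⊥ = -1-3·τ' ≈ 0.2426 ∈ [0.1, 1.7) ⇒ IN Λ
candidate 8: (m,n)=(3,6) → π∥ = 3+6·τ ≈ 17.4853, π⊥ = 3+6·τ' ≈ 0.5147 ∈ [0.1, 1.7) ⇒ IN Λ
candidate 9: (m,n)=(6,6) → π∥ = 6+6·τ ≈ 20.4853, π⊥ = 6+6·τ' ≈ 3.5147 ∉ [0.1, 1.7) ⇒ out

3, 7, 8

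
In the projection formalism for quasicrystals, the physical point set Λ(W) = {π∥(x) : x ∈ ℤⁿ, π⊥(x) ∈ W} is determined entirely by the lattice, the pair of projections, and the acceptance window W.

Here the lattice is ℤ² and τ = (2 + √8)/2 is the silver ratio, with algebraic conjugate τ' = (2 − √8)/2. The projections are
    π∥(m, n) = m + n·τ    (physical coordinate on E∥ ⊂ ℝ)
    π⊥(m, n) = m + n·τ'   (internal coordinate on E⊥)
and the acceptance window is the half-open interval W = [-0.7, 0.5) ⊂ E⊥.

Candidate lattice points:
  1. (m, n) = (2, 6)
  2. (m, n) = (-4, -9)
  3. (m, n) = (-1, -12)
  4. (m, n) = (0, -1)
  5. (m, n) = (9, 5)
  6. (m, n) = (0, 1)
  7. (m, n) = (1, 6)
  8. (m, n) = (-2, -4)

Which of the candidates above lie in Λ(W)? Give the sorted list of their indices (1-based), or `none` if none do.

τ' = (2−√8)/2 ≈ -0.4142.
#1 (2,6): internal coord 2 + (6)·τ' = -0.4853; -0.4853 ∈ [-0.7, 0.5) → IN Λ
#2 (-4,-9): internal coord -4 + (-9)·τ' = -0.2721; -0.2721 ∈ [-0.7, 0.5) → IN Λ
#3 (-1,-12): internal coord -1 + (-12)·τ' = +3.9706; +3.9706 ∉ [-0.7, 0.5) → out
#4 (0,-1): internal coord 0 + (-1)·τ' = +0.4142; +0.4142 ∈ [-0.7, 0.5) → IN Λ
#5 (9,5): internal coord 9 + (5)·τ' = +6.9289; +6.9289 ∉ [-0.7, 0.5) → out
#6 (0,1): internal coord 0 + (1)·τ' = -0.4142; -0.4142 ∈ [-0.7, 0.5) → IN Λ
#7 (1,6): internal coord 1 + (6)·τ' = -1.4853; -1.4853 ∉ [-0.7, 0.5) → out
#8 (-2,-4): internal coord -2 + (-4)·τ' = -0.3431; -0.3431 ∈ [-0.7, 0.5) → IN Λ

1, 2, 4, 6, 8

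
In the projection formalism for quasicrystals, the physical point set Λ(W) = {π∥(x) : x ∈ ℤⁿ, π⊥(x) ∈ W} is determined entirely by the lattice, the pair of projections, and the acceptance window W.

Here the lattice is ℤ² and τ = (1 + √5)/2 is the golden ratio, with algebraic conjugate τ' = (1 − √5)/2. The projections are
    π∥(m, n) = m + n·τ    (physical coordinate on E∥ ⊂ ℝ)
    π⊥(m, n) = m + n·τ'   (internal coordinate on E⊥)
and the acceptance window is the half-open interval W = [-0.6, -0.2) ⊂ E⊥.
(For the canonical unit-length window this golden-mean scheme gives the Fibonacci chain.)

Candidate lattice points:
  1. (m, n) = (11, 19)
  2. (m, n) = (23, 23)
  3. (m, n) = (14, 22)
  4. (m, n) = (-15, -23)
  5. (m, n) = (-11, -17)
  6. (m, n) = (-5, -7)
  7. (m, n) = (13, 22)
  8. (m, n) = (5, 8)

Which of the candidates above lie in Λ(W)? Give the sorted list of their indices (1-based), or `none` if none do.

5, 7

Compute τ' = (1−√5)/2 = -0.6180, so π⊥(m,n) = m -0.6180·n.
#1 (11,19): internal coord 11 + (19)·τ' = -0.7426; -0.7426 ∉ [-0.6, -0.2) → out
#2 (23,23): internal coord 23 + (23)·τ' = +8.7852; +8.7852 ∉ [-0.6, -0.2) → out
#3 (14,22): internal coord 14 + (22)·τ' = +0.4033; +0.4033 ∉ [-0.6, -0.2) → out
#4 (-15,-23): internal coord -15 + (-23)·τ' = -0.7852; -0.7852 ∉ [-0.6, -0.2) → out
#5 (-11,-17): internal coord -11 + (-17)·τ' = -0.4934; -0.4934 ∈ [-0.6, -0.2) → IN Λ
#6 (-5,-7): internal coord -5 + (-7)·τ' = -0.6738; -0.6738 ∉ [-0.6, -0.2) → out
#7 (13,22): internal coord 13 + (22)·τ' = -0.5967; -0.5967 ∈ [-0.6, -0.2) → IN Λ
#8 (5,8): internal coord 5 + (8)·τ' = +0.0557; +0.0557 ∉ [-0.6, -0.2) → out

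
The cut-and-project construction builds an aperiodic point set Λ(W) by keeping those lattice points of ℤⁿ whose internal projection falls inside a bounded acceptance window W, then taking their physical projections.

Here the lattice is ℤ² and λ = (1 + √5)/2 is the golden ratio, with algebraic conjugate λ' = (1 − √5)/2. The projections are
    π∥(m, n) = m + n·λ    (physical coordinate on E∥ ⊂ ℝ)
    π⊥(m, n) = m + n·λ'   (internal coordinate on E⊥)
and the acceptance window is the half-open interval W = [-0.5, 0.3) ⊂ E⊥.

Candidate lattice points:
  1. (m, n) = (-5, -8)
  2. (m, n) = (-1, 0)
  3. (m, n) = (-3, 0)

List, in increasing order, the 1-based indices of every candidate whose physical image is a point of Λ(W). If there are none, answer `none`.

λ' = (1−√5)/2 ≈ -0.6180.
candidate 1: (m,n)=(-5,-8) → π∥ = -5-8·λ ≈ -17.9443, π⊥ = -5-8·λ' ≈ -0.0557 ∈ [-0.5, 0.3) ⇒ IN Λ
candidate 2: (m,n)=(-1,0) → π∥ = -1+0·λ ≈ -1.0000, π⊥ = -1+0·λ' ≈ -1.0000 ∉ [-0.5, 0.3) ⇒ out
candidate 3: (m,n)=(-3,0) → π∥ = -3+0·λ ≈ -3.0000, π⊥ = -3+0·λ' ≈ -3.0000 ∉ [-0.5, 0.3) ⇒ out

1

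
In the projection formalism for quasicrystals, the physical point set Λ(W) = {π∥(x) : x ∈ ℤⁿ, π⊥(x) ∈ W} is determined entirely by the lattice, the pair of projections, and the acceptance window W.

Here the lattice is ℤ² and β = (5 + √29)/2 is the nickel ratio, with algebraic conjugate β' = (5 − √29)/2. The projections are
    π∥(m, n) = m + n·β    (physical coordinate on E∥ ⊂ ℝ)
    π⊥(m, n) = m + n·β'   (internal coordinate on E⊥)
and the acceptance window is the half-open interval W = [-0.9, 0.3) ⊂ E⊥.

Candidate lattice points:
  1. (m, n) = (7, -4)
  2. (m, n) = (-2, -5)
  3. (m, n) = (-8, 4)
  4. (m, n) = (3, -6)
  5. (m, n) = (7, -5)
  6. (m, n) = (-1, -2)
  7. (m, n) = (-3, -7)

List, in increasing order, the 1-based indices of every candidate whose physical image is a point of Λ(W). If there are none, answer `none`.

6

β' = (5−√29)/2 ≈ -0.192582.
candidate 1: (m,n)=(7,-4) → π∥ = 7-4·β ≈ -13.770330, π⊥ = 7-4·β' ≈ 7.770330 ∉ [-0.9, 0.3) ⇒ out
candidate 2: (m,n)=(-2,-5) → π∥ = -2-5·β ≈ -27.962912, π⊥ = -2-5·β' ≈ -1.037088 ∉ [-0.9, 0.3) ⇒ out
candidate 3: (m,n)=(-8,4) → π∥ = -8+4·β ≈ 12.770330, π⊥ = -8+4·β' ≈ -8.770330 ∉ [-0.9, 0.3) ⇒ out
candidate 4: (m,n)=(3,-6) → π∥ = 3-6·β ≈ -28.155494, π⊥ = 3-6·β' ≈ 4.155494 ∉ [-0.9, 0.3) ⇒ out
candidate 5: (m,n)=(7,-5) → π∥ = 7-5·β ≈ -18.962912, π⊥ = 7-5·β' ≈ 7.962912 ∉ [-0.9, 0.3) ⇒ out
candidate 6: (m,n)=(-1,-2) → π∥ = -1-2·β ≈ -11.385165, π⊥ = -1-2·β' ≈ -0.614835 ∈ [-0.9, 0.3) ⇒ IN Λ
candidate 7: (m,n)=(-3,-7) → π∥ = -3-7·β ≈ -39.348077, π⊥ = -3-7·β' ≈ -1.651923 ∉ [-0.9, 0.3) ⇒ out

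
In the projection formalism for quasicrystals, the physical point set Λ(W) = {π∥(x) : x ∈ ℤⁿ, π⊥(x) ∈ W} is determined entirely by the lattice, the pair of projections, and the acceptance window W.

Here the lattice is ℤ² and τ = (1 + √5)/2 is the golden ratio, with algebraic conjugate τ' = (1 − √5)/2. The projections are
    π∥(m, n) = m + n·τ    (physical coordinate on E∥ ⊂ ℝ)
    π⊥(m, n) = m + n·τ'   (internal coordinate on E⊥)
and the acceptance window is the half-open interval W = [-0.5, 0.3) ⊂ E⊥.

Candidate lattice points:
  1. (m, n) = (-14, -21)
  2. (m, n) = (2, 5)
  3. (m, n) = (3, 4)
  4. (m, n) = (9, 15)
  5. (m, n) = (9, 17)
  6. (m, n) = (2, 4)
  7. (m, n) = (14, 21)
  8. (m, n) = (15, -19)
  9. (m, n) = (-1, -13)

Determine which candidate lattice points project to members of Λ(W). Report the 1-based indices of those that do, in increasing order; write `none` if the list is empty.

4, 6

Numerically τ ≈ 1.61803 and τ' = −1/τ ≈ -0.61803.
candidate 1: (m,n)=(-14,-21) → π∥ = -14-21·τ ≈ -47.97871, π⊥ = -14-21·τ' ≈ -1.02129 ∉ [-0.5, 0.3) ⇒ out
candidate 2: (m,n)=(2,5) → π∥ = 2+5·τ ≈ 10.09017, π⊥ = 2+5·τ' ≈ -1.09017 ∉ [-0.5, 0.3) ⇒ out
candidate 3: (m,n)=(3,4) → π∥ = 3+4·τ ≈ 9.47214, π⊥ = 3+4·τ' ≈ 0.52786 ∉ [-0.5, 0.3) ⇒ out
candidate 4: (m,n)=(9,15) → π∥ = 9+15·τ ≈ 33.27051, π⊥ = 9+15·τ' ≈ -0.27051 ∈ [-0.5, 0.3) ⇒ IN Λ
candidate 5: (m,n)=(9,17) → π∥ = 9+17·τ ≈ 36.50658, π⊥ = 9+17·τ' ≈ -1.50658 ∉ [-0.5, 0.3) ⇒ out
candidate 6: (m,n)=(2,4) → π∥ = 2+4·τ ≈ 8.47214, π⊥ = 2+4·τ' ≈ -0.47214 ∈ [-0.5, 0.3) ⇒ IN Λ
candidate 7: (m,n)=(14,21) → π∥ = 14+21·τ ≈ 47.97871, π⊥ = 14+21·τ' ≈ 1.02129 ∉ [-0.5, 0.3) ⇒ out
candidate 8: (m,n)=(15,-19) → π∥ = 15-19·τ ≈ -15.74265, π⊥ = 15-19·τ' ≈ 26.74265 ∉ [-0.5, 0.3) ⇒ out
candidate 9: (m,n)=(-1,-13) → π∥ = -1-13·τ ≈ -22.03444, π⊥ = -1-13·τ' ≈ 7.03444 ∉ [-0.5, 0.3) ⇒ out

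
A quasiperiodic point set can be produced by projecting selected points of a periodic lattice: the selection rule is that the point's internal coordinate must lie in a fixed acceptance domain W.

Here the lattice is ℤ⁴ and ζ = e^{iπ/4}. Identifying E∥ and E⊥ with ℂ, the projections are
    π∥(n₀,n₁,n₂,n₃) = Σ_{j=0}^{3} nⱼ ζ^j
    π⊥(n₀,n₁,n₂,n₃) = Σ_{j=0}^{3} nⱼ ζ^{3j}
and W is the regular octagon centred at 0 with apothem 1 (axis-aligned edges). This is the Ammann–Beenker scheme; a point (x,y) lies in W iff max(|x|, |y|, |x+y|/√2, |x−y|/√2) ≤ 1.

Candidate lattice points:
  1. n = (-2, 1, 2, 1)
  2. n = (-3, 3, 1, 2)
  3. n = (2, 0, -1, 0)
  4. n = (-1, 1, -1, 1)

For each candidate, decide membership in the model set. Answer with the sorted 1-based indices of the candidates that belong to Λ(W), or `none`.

none

π⊥(n) = n₀ + n₁ζ³ + n₂ζ⁶ + n₃ζ⁹ where ζ = e^{iπ/4}.
#1 (-2, 1, 2, 1): internal (-2.000000, -0.585786); octagon support 2.000000 vs apothem 1 → ∉ W
#2 (-3, 3, 1, 2): internal (-3.707107, 2.535534); octagon support 4.414214 vs apothem 1 → ∉ W
#3 (2, 0, -1, 0): internal (2.000000, 1.000000); octagon support 2.121320 vs apothem 1 → ∉ W
#4 (-1, 1, -1, 1): internal (-1.000000, 2.414214); octagon support 2.414214 vs apothem 1 → ∉ W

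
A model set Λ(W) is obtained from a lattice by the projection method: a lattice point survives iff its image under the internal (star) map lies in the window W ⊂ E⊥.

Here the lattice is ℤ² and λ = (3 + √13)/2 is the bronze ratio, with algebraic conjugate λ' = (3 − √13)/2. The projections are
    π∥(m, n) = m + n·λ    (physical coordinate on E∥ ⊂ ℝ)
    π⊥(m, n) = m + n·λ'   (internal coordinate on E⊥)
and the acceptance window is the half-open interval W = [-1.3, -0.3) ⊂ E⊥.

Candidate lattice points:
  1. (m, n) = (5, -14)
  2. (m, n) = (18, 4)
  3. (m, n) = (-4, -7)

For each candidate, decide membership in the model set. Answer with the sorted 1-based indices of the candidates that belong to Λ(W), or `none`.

none

Numerically λ ≈ 3.302776 and λ' = −1/λ ≈ -0.302776.
[1] lift (5,-14): star map gives 9.238859; window check -1.3 ≤ 9.238859 < -0.3 is false → out
[2] lift (18,4): star map gives 16.788897; window check -1.3 ≤ 16.788897 < -0.3 is false → out
[3] lift (-4,-7): star map gives -1.880571; window check -1.3 ≤ -1.880571 < -0.3 is false → out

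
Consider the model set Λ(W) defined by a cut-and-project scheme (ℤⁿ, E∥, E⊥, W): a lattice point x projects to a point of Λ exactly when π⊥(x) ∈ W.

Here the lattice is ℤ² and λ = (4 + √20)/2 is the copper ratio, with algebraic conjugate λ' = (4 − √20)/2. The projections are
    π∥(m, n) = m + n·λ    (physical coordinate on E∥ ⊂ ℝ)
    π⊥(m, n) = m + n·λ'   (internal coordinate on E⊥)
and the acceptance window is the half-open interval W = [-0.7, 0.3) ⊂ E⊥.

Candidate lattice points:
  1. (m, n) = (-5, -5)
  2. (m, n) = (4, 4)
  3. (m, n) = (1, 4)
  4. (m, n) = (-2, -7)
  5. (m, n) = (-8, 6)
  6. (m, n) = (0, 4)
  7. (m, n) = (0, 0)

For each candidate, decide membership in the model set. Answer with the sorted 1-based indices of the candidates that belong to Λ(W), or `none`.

3, 4, 7

λ' = (4−√20)/2 ≈ -0.2361.
candidate 1: (m,n)=(-5,-5) → π∥ = -5-5·λ ≈ -26.1803, π⊥ = -5-5·λ' ≈ -3.8197 ∉ [-0.7, 0.3) ⇒ out
candidate 2: (m,n)=(4,4) → π∥ = 4+4·λ ≈ 20.9443, π⊥ = 4+4·λ' ≈ 3.0557 ∉ [-0.7, 0.3) ⇒ out
candidate 3: (m,n)=(1,4) → π∥ = 1+4·λ ≈ 17.9443, π⊥ = 1+4·λ' ≈ 0.0557 ∈ [-0.7, 0.3) ⇒ IN Λ
candidate 4: (m,n)=(-2,-7) → π∥ = -2-7·λ ≈ -31.6525, π⊥ = -2-7·λ' ≈ -0.3475 ∈ [-0.7, 0.3) ⇒ IN Λ
candidate 5: (m,n)=(-8,6) → π∥ = -8+6·λ ≈ 17.4164, π⊥ = -8+6·λ' ≈ -9.4164 ∉ [-0.7, 0.3) ⇒ out
candidate 6: (m,n)=(0,4) → π∥ = 0+4·λ ≈ 16.9443, π⊥ = 0+4·λ' ≈ -0.9443 ∉ [-0.7, 0.3) ⇒ out
candidate 7: (m,n)=(0,0) → π∥ = 0+0·λ ≈ 0.0000, π⊥ = 0+0·λ' ≈ 0.0000 ∈ [-0.7, 0.3) ⇒ IN Λ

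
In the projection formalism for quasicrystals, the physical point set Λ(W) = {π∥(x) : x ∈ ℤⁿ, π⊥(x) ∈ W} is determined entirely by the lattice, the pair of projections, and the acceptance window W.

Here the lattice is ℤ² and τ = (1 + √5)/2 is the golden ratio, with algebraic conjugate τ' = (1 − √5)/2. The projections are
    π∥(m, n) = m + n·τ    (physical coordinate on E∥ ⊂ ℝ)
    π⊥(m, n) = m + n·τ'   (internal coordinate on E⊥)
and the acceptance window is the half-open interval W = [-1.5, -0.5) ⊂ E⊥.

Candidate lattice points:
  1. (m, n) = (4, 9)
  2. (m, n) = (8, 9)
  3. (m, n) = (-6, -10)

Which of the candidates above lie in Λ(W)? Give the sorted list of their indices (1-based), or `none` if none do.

Numerically τ ≈ 1.6180 and τ' = −1/τ ≈ -0.6180.
[1] lift (4,9): star map gives -1.5623; window check -1.5 ≤ -1.5623 < -0.5 is false → out
[2] lift (8,9): star map gives 2.4377; window check -1.5 ≤ 2.4377 < -0.5 is false → out
[3] lift (-6,-10): star map gives 0.1803; window check -1.5 ≤ 0.1803 < -0.5 is false → out

none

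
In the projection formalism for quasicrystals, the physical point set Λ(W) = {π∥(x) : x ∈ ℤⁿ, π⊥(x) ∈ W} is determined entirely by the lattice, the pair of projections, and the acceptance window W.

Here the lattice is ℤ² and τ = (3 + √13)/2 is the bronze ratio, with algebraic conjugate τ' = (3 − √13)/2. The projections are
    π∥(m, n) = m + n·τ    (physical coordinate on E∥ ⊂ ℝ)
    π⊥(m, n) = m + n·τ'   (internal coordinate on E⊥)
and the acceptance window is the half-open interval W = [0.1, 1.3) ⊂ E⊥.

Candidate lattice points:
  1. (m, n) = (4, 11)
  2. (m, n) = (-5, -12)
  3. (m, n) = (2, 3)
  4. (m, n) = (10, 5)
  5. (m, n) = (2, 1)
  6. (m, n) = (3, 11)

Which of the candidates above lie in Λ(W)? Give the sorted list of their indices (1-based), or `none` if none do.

Numerically τ ≈ 3.302776 and τ' = −1/τ ≈ -0.302776.
candidate 1: (m,n)=(4,11) → π∥ = 4+11·τ ≈ 40.330532, π⊥ = 4+11·τ' ≈ 0.669468 ∈ [0.1, 1.3) ⇒ IN Λ
candidate 2: (m,n)=(-5,-12) → π∥ = -5-12·τ ≈ -44.633308, π⊥ = -5-12·τ' ≈ -1.366692 ∉ [0.1, 1.3) ⇒ out
candidate 3: (m,n)=(2,3) → π∥ = 2+3·τ ≈ 11.908327, π⊥ = 2+3·τ' ≈ 1.091673 ∈ [0.1, 1.3) ⇒ IN Λ
candidate 4: (m,n)=(10,5) → π∥ = 10+5·τ ≈ 26.513878, π⊥ = 10+5·τ' ≈ 8.486122 ∉ [0.1, 1.3) ⇒ out
candidate 5: (m,n)=(2,1) → π∥ = 2+1·τ ≈ 5.302776, π⊥ = 2+1·τ' ≈ 1.697224 ∉ [0.1, 1.3) ⇒ out
candidate 6: (m,n)=(3,11) → π∥ = 3+11·τ ≈ 39.330532, π⊥ = 3+11·τ' ≈ -0.330532 ∉ [0.1, 1.3) ⇒ out

1, 3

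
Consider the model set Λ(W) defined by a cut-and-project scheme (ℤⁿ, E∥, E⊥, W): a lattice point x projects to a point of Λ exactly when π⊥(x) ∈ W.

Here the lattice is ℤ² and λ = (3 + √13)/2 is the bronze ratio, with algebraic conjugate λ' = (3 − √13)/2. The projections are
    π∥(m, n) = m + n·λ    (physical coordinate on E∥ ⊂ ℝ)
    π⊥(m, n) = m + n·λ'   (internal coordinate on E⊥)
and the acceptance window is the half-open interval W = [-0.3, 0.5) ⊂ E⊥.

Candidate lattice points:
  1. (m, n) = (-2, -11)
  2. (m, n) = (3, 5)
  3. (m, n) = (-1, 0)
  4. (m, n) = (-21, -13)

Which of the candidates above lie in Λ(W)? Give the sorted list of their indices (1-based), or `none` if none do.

none

Compute λ' = (3−√13)/2 = -0.3028, so π⊥(m,n) = m -0.3028·n.
[1] lift (-2,-11): star map gives 1.3305; window check -0.3 ≤ 1.3305 < 0.5 is false → out
[2] lift (3,5): star map gives 1.4861; window check -0.3 ≤ 1.4861 < 0.5 is false → out
[3] lift (-1,0): star map gives -1.0000; window check -0.3 ≤ -1.0000 < 0.5 is false → out
[4] lift (-21,-13): star map gives -17.0639; window check -0.3 ≤ -17.0639 < 0.5 is false → out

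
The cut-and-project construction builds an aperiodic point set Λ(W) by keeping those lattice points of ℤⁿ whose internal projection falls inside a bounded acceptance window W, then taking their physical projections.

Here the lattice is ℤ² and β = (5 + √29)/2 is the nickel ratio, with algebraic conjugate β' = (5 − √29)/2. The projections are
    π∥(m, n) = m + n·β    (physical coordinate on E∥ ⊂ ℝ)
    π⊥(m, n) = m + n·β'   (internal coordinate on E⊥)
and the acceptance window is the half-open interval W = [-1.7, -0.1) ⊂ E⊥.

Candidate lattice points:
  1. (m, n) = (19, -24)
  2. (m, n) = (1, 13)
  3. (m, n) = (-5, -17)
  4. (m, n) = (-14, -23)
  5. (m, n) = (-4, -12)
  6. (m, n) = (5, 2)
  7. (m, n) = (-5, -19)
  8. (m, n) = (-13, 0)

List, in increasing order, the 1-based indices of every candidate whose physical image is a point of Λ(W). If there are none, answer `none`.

β' = (5−√29)/2 ≈ -0.192582.
candidate 1: (m,n)=(19,-24) → π∥ = 19-24·β ≈ -105.621978, π⊥ = 19-24·β' ≈ 23.621978 ∉ [-1.7, -0.1) ⇒ out
candidate 2: (m,n)=(1,13) → π∥ = 1+13·β ≈ 68.503571, π⊥ = 1+13·β' ≈ -1.503571 ∈ [-1.7, -0.1) ⇒ IN Λ
candidate 3: (m,n)=(-5,-17) → π∥ = -5-17·β ≈ -93.273901, π⊥ = -5-17·β' ≈ -1.726099 ∉ [-1.7, -0.1) ⇒ out
candidate 4: (m,n)=(-14,-23) → π∥ = -14-23·β ≈ -133.429395, π⊥ = -14-23·β' ≈ -9.570605 ∉ [-1.7, -0.1) ⇒ out
candidate 5: (m,n)=(-4,-12) → π∥ = -4-12·β ≈ -66.310989, π⊥ = -4-12·β' ≈ -1.689011 ∈ [-1.7, -0.1) ⇒ IN Λ
candidate 6: (m,n)=(5,2) → π∥ = 5+2·β ≈ 15.385165, π⊥ = 5+2·β' ≈ 4.614835 ∉ [-1.7, -0.1) ⇒ out
candidate 7: (m,n)=(-5,-19) → π∥ = -5-19·β ≈ -103.659066, π⊥ = -5-19·β' ≈ -1.340934 ∈ [-1.7, -0.1) ⇒ IN Λ
candidate 8: (m,n)=(-13,0) → π∥ = -13+0·β ≈ -13.000000, π⊥ = -13+0·β' ≈ -13.000000 ∉ [-1.7, -0.1) ⇒ out

2, 5, 7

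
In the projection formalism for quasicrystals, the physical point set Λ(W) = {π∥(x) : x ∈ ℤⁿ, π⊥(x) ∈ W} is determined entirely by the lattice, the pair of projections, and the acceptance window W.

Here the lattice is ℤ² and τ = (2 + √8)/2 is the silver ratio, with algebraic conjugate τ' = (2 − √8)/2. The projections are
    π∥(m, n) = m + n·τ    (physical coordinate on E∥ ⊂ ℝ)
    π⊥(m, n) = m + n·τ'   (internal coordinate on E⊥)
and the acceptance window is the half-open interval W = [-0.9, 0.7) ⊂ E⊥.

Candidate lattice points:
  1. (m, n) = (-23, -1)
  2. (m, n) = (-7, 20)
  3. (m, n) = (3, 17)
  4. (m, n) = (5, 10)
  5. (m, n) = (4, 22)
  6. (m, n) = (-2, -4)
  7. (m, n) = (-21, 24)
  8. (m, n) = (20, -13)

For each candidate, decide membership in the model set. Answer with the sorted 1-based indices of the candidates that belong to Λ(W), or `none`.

Compute τ' = (2−√8)/2 = -0.41421, so π⊥(m,n) = m -0.41421·n.
[1] lift (-23,-1): star map gives -22.58579; window check -0.9 ≤ -22.58579 < 0.7 is false → out
[2] lift (-7,20): star map gives -15.28427; window check -0.9 ≤ -15.28427 < 0.7 is false → out
[3] lift (3,17): star map gives -4.04163; window check -0.9 ≤ -4.04163 < 0.7 is false → out
[4] lift (5,10): star map gives 0.85786; window check -0.9 ≤ 0.85786 < 0.7 is false → out
[5] lift (4,22): star map gives -5.11270; window check -0.9 ≤ -5.11270 < 0.7 is false → out
[6] lift (-2,-4): star map gives -0.34315; window check -0.9 ≤ -0.34315 < 0.7 is true → IN Λ
[7] lift (-21,24): star map gives -30.94113; window check -0.9 ≤ -30.94113 < 0.7 is false → out
[8] lift (20,-13): star map gives 25.38478; window check -0.9 ≤ 25.38478 < 0.7 is false → out

6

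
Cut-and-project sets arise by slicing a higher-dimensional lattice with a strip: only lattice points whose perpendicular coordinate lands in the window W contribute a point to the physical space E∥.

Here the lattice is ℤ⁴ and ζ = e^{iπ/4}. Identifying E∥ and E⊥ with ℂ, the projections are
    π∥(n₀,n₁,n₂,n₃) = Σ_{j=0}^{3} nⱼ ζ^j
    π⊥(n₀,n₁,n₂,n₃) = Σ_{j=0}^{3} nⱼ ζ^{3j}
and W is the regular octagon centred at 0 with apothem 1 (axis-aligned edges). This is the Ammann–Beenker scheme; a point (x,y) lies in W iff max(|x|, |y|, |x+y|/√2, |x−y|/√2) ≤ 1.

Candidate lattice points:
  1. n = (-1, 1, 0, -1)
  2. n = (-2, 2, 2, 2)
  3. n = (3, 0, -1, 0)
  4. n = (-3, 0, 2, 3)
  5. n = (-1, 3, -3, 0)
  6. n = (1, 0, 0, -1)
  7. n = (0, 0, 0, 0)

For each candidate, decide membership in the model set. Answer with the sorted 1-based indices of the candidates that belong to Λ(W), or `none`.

Internal map: ζ^{3j} for j=0..3 gives (1,0), (−√2/2,√2/2), (0,−1), (√2/2,√2/2).
candidate 1: n = (-1, 1, 0, -1) → π⊥ ≈ (-2.4142, +0.0000); max(|x|,|y|,|x±y|/√2) = 2.4142 > 1 ⇒ ∉ W
candidate 2: n = (-2, 2, 2, 2) → π⊥ ≈ (-2.0000, +0.8284); max(|x|,|y|,|x±y|/√2) = 2.0000 > 1 ⇒ ∉ W
candidate 3: n = (3, 0, -1, 0) → π⊥ ≈ (+3.0000, +1.0000); max(|x|,|y|,|x±y|/√2) = 3.0000 > 1 ⇒ ∉ W
candidate 4: n = (-3, 0, 2, 3) → π⊥ ≈ (-0.8787, +0.1213); max(|x|,|y|,|x±y|/√2) = 0.8787 ≤ 1 ⇒ ∈ W
candidate 5: n = (-1, 3, -3, 0) → π⊥ ≈ (-3.1213, +5.1213); max(|x|,|y|,|x±y|/√2) = 5.8284 > 1 ⇒ ∉ W
candidate 6: n = (1, 0, 0, -1) → π⊥ ≈ (+0.2929, -0.7071); max(|x|,|y|,|x±y|/√2) = 0.7071 ≤ 1 ⇒ ∈ W
candidate 7: n = (0, 0, 0, 0) → π⊥ ≈ (+0.0000, +0.0000); max(|x|,|y|,|x±y|/√2) = 0.0000 ≤ 1 ⇒ ∈ W

4, 6, 7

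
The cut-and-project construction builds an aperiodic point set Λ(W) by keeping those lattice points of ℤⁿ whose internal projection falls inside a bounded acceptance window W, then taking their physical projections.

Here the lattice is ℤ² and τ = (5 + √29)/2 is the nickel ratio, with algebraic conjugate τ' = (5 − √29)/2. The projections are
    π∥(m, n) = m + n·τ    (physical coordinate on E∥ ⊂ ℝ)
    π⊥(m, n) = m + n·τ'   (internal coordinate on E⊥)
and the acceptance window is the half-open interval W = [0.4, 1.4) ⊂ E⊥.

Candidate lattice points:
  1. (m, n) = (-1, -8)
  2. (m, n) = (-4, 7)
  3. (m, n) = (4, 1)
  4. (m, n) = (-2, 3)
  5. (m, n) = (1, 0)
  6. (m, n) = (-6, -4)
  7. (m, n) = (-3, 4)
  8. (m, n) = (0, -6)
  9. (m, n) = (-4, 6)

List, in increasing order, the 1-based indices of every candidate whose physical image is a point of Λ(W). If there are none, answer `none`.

1, 5, 8

τ' = (5−√29)/2 ≈ -0.19258.
#1 (-1,-8): internal coord -1 + (-8)·τ' = +0.54066; +0.54066 ∈ [0.4, 1.4) → IN Λ
#2 (-4,7): internal coord -4 + (7)·τ' = -5.34808; -5.34808 ∉ [0.4, 1.4) → out
#3 (4,1): internal coord 4 + (1)·τ' = +3.80742; +3.80742 ∉ [0.4, 1.4) → out
#4 (-2,3): internal coord -2 + (3)·τ' = -2.57775; -2.57775 ∉ [0.4, 1.4) → out
#5 (1,0): internal coord 1 + (0)·τ' = +1.00000; +1.00000 ∈ [0.4, 1.4) → IN Λ
#6 (-6,-4): internal coord -6 + (-4)·τ' = -5.22967; -5.22967 ∉ [0.4, 1.4) → out
#7 (-3,4): internal coord -3 + (4)·τ' = -3.77033; -3.77033 ∉ [0.4, 1.4) → out
#8 (0,-6): internal coord 0 + (-6)·τ' = +1.15549; +1.15549 ∈ [0.4, 1.4) → IN Λ
#9 (-4,6): internal coord -4 + (6)·τ' = -5.15549; -5.15549 ∉ [0.4, 1.4) → out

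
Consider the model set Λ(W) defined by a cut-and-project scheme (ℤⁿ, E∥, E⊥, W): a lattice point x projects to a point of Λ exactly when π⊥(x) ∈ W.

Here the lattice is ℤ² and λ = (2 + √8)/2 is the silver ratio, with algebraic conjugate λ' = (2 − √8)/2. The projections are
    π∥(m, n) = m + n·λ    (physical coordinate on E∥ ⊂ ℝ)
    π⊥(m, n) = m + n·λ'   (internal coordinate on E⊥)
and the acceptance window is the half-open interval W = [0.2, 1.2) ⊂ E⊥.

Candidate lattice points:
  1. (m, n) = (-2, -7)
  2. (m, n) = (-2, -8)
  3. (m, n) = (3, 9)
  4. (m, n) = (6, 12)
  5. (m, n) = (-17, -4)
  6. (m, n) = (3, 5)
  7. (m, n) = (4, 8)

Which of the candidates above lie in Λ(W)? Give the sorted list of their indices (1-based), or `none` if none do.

1, 4, 6, 7

Numerically λ ≈ 2.414214 and λ' = −1/λ ≈ -0.414214.
#1 (-2,-7): internal coord -2 + (-7)·λ' = +0.899495; +0.899495 ∈ [0.2, 1.2) → IN Λ
#2 (-2,-8): internal coord -2 + (-8)·λ' = +1.313708; +1.313708 ∉ [0.2, 1.2) → out
#3 (3,9): internal coord 3 + (9)·λ' = -0.727922; -0.727922 ∉ [0.2, 1.2) → out
#4 (6,12): internal coord 6 + (12)·λ' = +1.029437; +1.029437 ∈ [0.2, 1.2) → IN Λ
#5 (-17,-4): internal coord -17 + (-4)·λ' = -15.343146; -15.343146 ∉ [0.2, 1.2) → out
#6 (3,5): internal coord 3 + (5)·λ' = +0.928932; +0.928932 ∈ [0.2, 1.2) → IN Λ
#7 (4,8): internal coord 4 + (8)·λ' = +0.686292; +0.686292 ∈ [0.2, 1.2) → IN Λ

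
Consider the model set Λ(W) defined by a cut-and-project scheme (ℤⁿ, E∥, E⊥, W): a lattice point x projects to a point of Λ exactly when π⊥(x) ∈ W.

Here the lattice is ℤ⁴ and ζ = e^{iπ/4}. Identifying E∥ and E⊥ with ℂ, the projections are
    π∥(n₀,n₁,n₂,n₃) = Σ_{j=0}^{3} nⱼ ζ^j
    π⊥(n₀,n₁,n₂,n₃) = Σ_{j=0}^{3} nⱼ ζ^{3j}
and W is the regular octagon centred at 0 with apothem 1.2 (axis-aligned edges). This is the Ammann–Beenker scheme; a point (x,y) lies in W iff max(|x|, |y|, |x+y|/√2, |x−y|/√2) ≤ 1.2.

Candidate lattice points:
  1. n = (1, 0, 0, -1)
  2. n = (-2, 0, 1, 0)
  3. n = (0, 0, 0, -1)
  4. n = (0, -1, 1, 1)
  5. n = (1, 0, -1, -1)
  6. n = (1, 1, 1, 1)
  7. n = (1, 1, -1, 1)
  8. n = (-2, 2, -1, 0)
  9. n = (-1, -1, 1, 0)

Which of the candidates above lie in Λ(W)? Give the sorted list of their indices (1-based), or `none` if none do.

Internal map: ζ^{3j} for j=0..3 gives (1,0), (−√2/2,√2/2), (0,−1), (√2/2,√2/2).
candidate 1: n = (1, 0, 0, -1) → π⊥ ≈ (+0.2929, -0.7071); max(|x|,|y|,|x±y|/√2) = 0.7071 ≤ 1.2 ⇒ ∈ W
candidate 2: n = (-2, 0, 1, 0) → π⊥ ≈ (-2.0000, -1.0000); max(|x|,|y|,|x±y|/√2) = 2.1213 > 1.2 ⇒ ∉ W
candidate 3: n = (0, 0, 0, -1) → π⊥ ≈ (-0.7071, -0.7071); max(|x|,|y|,|x±y|/√2) = 1.0000 ≤ 1.2 ⇒ ∈ W
candidate 4: n = (0, -1, 1, 1) → π⊥ ≈ (+1.4142, -1.0000); max(|x|,|y|,|x±y|/√2) = 1.7071 > 1.2 ⇒ ∉ W
candidate 5: n = (1, 0, -1, -1) → π⊥ ≈ (+0.2929, +0.2929); max(|x|,|y|,|x±y|/√2) = 0.4142 ≤ 1.2 ⇒ ∈ W
candidate 6: n = (1, 1, 1, 1) → π⊥ ≈ (+1.0000, +0.4142); max(|x|,|y|,|x±y|/√2) = 1.0000 ≤ 1.2 ⇒ ∈ W
candidate 7: n = (1, 1, -1, 1) → π⊥ ≈ (+1.0000, +2.4142); max(|x|,|y|,|x±y|/√2) = 2.4142 > 1.2 ⇒ ∉ W
candidate 8: n = (-2, 2, -1, 0) → π⊥ ≈ (-3.4142, +2.4142); max(|x|,|y|,|x±y|/√2) = 4.1213 > 1.2 ⇒ ∉ W
candidate 9: n = (-1, -1, 1, 0) → π⊥ ≈ (-0.2929, -1.7071); max(|x|,|y|,|x±y|/√2) = 1.7071 > 1.2 ⇒ ∉ W

1, 3, 5, 6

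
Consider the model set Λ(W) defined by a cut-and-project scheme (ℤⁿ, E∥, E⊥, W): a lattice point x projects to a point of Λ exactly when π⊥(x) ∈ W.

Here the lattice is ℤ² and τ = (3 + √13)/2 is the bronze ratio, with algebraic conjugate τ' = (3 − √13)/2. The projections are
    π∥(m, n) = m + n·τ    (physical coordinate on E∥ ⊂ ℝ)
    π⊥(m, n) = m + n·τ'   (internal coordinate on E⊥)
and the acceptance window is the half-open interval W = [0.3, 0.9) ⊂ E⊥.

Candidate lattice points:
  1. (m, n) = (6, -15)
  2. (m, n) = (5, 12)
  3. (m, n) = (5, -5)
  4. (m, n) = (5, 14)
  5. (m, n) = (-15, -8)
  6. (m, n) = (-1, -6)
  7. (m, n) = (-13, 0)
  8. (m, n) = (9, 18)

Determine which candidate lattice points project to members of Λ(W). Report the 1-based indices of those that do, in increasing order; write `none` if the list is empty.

4, 6

τ' = (3−√13)/2 ≈ -0.3028.
candidate 1: (m,n)=(6,-15) → π∥ = 6-15·τ ≈ -43.5416, π⊥ = 6-15·τ' ≈ 10.5416 ∉ [0.3, 0.9) ⇒ out
candidate 2: (m,n)=(5,12) → π∥ = 5+12·τ ≈ 44.6333, π⊥ = 5+12·τ' ≈ 1.3667 ∉ [0.3, 0.9) ⇒ out
candidate 3: (m,n)=(5,-5) → π∥ = 5-5·τ ≈ -11.5139, π⊥ = 5-5·τ' ≈ 6.5139 ∉ [0.3, 0.9) ⇒ out
candidate 4: (m,n)=(5,14) → π∥ = 5+14·τ ≈ 51.2389, π⊥ = 5+14·τ' ≈ 0.7611 ∈ [0.3, 0.9) ⇒ IN Λ
candidate 5: (m,n)=(-15,-8) → π∥ = -15-8·τ ≈ -41.4222, π⊥ = -15-8·τ' ≈ -12.5778 ∉ [0.3, 0.9) ⇒ out
candidate 6: (m,n)=(-1,-6) → π∥ = -1-6·τ ≈ -20.8167, π⊥ = -1-6·τ' ≈ 0.8167 ∈ [0.3, 0.9) ⇒ IN Λ
candidate 7: (m,n)=(-13,0) → π∥ = -13+0·τ ≈ -13.0000, π⊥ = -13+0·τ' ≈ -13.0000 ∉ [0.3, 0.9) ⇒ out
candidate 8: (m,n)=(9,18) → π∥ = 9+18·τ ≈ 68.4500, π⊥ = 9+18·τ' ≈ 3.5500 ∉ [0.3, 0.9) ⇒ out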